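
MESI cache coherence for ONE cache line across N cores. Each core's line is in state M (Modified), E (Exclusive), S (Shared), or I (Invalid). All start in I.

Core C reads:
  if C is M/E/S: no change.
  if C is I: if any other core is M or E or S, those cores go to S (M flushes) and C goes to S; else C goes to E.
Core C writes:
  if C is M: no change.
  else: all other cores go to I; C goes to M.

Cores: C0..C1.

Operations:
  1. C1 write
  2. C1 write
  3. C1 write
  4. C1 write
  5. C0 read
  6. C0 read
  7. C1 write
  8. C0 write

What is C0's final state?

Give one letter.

Op 1: C1 write [C1 write: invalidate none -> C1=M] -> [I,M]
Op 2: C1 write [C1 write: already M (modified), no change] -> [I,M]
Op 3: C1 write [C1 write: already M (modified), no change] -> [I,M]
Op 4: C1 write [C1 write: already M (modified), no change] -> [I,M]
Op 5: C0 read [C0 read from I: others=['C1=M'] -> C0=S, others downsized to S] -> [S,S]
Op 6: C0 read [C0 read: already in S, no change] -> [S,S]
Op 7: C1 write [C1 write: invalidate ['C0=S'] -> C1=M] -> [I,M]
Op 8: C0 write [C0 write: invalidate ['C1=M'] -> C0=M] -> [M,I]

Answer: M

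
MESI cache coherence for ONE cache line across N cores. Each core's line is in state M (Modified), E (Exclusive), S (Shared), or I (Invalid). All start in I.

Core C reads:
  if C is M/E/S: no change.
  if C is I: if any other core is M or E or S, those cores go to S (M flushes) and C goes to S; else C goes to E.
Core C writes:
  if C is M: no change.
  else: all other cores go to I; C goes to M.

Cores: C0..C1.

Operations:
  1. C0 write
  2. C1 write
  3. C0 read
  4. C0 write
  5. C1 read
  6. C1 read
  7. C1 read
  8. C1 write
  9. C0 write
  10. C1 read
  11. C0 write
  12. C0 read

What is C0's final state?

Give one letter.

Op 1: C0 write [C0 write: invalidate none -> C0=M] -> [M,I]
Op 2: C1 write [C1 write: invalidate ['C0=M'] -> C1=M] -> [I,M]
Op 3: C0 read [C0 read from I: others=['C1=M'] -> C0=S, others downsized to S] -> [S,S]
Op 4: C0 write [C0 write: invalidate ['C1=S'] -> C0=M] -> [M,I]
Op 5: C1 read [C1 read from I: others=['C0=M'] -> C1=S, others downsized to S] -> [S,S]
Op 6: C1 read [C1 read: already in S, no change] -> [S,S]
Op 7: C1 read [C1 read: already in S, no change] -> [S,S]
Op 8: C1 write [C1 write: invalidate ['C0=S'] -> C1=M] -> [I,M]
Op 9: C0 write [C0 write: invalidate ['C1=M'] -> C0=M] -> [M,I]
Op 10: C1 read [C1 read from I: others=['C0=M'] -> C1=S, others downsized to S] -> [S,S]
Op 11: C0 write [C0 write: invalidate ['C1=S'] -> C0=M] -> [M,I]
Op 12: C0 read [C0 read: already in M, no change] -> [M,I]

Answer: M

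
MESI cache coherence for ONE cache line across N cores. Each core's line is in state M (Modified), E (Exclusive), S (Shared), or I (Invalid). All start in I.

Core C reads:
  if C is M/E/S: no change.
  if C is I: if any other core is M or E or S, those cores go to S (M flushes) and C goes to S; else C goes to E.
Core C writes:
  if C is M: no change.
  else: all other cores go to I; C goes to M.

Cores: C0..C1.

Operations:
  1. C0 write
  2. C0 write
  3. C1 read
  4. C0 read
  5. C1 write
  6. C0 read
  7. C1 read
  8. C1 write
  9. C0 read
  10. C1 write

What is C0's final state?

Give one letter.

Answer: I

Derivation:
Op 1: C0 write [C0 write: invalidate none -> C0=M] -> [M,I]
Op 2: C0 write [C0 write: already M (modified), no change] -> [M,I]
Op 3: C1 read [C1 read from I: others=['C0=M'] -> C1=S, others downsized to S] -> [S,S]
Op 4: C0 read [C0 read: already in S, no change] -> [S,S]
Op 5: C1 write [C1 write: invalidate ['C0=S'] -> C1=M] -> [I,M]
Op 6: C0 read [C0 read from I: others=['C1=M'] -> C0=S, others downsized to S] -> [S,S]
Op 7: C1 read [C1 read: already in S, no change] -> [S,S]
Op 8: C1 write [C1 write: invalidate ['C0=S'] -> C1=M] -> [I,M]
Op 9: C0 read [C0 read from I: others=['C1=M'] -> C0=S, others downsized to S] -> [S,S]
Op 10: C1 write [C1 write: invalidate ['C0=S'] -> C1=M] -> [I,M]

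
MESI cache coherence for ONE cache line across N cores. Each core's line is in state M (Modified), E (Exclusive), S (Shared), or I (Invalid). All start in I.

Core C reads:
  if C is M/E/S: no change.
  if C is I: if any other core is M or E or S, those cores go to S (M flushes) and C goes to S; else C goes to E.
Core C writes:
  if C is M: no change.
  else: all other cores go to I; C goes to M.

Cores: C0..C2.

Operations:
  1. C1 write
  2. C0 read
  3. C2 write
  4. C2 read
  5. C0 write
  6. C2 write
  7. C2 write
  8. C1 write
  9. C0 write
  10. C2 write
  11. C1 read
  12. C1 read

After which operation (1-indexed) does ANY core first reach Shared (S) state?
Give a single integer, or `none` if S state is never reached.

Op 1: C1 write [C1 write: invalidate none -> C1=M] -> [I,M,I]
Op 2: C0 read [C0 read from I: others=['C1=M'] -> C0=S, others downsized to S] -> [S,S,I]
  -> First S state at op 2; remaining ops need not be traced.

Answer: 2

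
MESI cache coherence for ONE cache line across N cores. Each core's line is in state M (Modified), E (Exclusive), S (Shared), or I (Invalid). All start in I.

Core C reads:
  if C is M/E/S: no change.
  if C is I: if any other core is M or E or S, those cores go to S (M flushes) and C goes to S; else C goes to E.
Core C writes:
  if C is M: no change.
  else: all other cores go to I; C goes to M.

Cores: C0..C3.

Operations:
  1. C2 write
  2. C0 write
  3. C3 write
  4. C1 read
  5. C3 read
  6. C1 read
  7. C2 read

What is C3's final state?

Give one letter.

Answer: S

Derivation:
Op 1: C2 write [C2 write: invalidate none -> C2=M] -> [I,I,M,I]
Op 2: C0 write [C0 write: invalidate ['C2=M'] -> C0=M] -> [M,I,I,I]
Op 3: C3 write [C3 write: invalidate ['C0=M'] -> C3=M] -> [I,I,I,M]
Op 4: C1 read [C1 read from I: others=['C3=M'] -> C1=S, others downsized to S] -> [I,S,I,S]
Op 5: C3 read [C3 read: already in S, no change] -> [I,S,I,S]
Op 6: C1 read [C1 read: already in S, no change] -> [I,S,I,S]
Op 7: C2 read [C2 read from I: others=['C1=S', 'C3=S'] -> C2=S, others downsized to S] -> [I,S,S,S]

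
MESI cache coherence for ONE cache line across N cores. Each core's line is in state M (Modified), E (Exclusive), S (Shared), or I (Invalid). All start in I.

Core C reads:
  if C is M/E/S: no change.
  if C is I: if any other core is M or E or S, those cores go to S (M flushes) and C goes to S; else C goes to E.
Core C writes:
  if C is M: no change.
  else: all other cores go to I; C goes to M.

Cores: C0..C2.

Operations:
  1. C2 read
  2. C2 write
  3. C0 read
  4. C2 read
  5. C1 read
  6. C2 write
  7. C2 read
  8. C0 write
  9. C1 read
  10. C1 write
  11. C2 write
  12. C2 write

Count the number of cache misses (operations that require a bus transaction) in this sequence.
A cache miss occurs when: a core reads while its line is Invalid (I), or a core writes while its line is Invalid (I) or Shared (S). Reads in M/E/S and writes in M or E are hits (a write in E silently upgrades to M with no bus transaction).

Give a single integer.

Answer: 8

Derivation:
Op 1: C2 read [C2 read from I: no other sharers -> C2=E (exclusive)] -> [I,I,E] [MISS #1: read from I]
Op 2: C2 write [C2 write: invalidate none -> C2=M] -> [I,I,M] [hit: write from E is a silent E->M upgrade, no bus transaction]
Op 3: C0 read [C0 read from I: others=['C2=M'] -> C0=S, others downsized to S] -> [S,I,S] [MISS #2: read from I]
Op 4: C2 read [C2 read: already in S, no change] -> [S,I,S] [hit: read from S]
Op 5: C1 read [C1 read from I: others=['C0=S', 'C2=S'] -> C1=S, others downsized to S] -> [S,S,S] [MISS #3: read from I]
Op 6: C2 write [C2 write: invalidate ['C0=S', 'C1=S'] -> C2=M] -> [I,I,M] [MISS #4: write from S]
Op 7: C2 read [C2 read: already in M, no change] -> [I,I,M] [hit: read from M]
Op 8: C0 write [C0 write: invalidate ['C2=M'] -> C0=M] -> [M,I,I] [MISS #5: write from I]
Op 9: C1 read [C1 read from I: others=['C0=M'] -> C1=S, others downsized to S] -> [S,S,I] [MISS #6: read from I]
Op 10: C1 write [C1 write: invalidate ['C0=S'] -> C1=M] -> [I,M,I] [MISS #7: write from S]
Op 11: C2 write [C2 write: invalidate ['C1=M'] -> C2=M] -> [I,I,M] [MISS #8: write from I]
Op 12: C2 write [C2 write: already M (modified), no change] -> [I,I,M] [hit: write from M]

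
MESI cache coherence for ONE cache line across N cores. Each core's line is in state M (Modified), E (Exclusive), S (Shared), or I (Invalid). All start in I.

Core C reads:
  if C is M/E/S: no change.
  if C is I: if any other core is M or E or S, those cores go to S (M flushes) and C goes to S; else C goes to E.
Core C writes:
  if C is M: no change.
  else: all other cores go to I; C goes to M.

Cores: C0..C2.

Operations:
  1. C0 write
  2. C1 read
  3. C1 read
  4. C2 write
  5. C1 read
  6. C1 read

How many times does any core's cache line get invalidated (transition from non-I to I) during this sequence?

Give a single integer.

Op 1: C0 write [C0 write: invalidate none -> C0=M] -> [M,I,I] (invalidations this op: 0; running total: 0)
Op 2: C1 read [C1 read from I: others=['C0=M'] -> C1=S, others downsized to S] -> [S,S,I] (invalidations this op: 0; running total: 0)
Op 3: C1 read [C1 read: already in S, no change] -> [S,S,I] (invalidations this op: 0; running total: 0)
Op 4: C2 write [C2 write: invalidate ['C0=S', 'C1=S'] -> C2=M] -> [I,I,M] (invalidations this op: 2; running total: 2)
Op 5: C1 read [C1 read from I: others=['C2=M'] -> C1=S, others downsized to S] -> [I,S,S] (invalidations this op: 0; running total: 2)
Op 6: C1 read [C1 read: already in S, no change] -> [I,S,S] (invalidations this op: 0; running total: 2)

Answer: 2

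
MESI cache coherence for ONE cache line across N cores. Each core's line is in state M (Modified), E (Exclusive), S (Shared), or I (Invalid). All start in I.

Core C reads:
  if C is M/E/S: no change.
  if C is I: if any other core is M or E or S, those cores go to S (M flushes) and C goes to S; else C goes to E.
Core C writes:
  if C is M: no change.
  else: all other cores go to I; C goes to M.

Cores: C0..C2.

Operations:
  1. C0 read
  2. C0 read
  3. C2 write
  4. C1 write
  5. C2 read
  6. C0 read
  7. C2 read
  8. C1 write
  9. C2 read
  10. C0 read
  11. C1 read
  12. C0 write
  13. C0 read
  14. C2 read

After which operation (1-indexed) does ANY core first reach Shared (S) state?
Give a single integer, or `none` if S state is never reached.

Answer: 5

Derivation:
Op 1: C0 read [C0 read from I: no other sharers -> C0=E (exclusive)] -> [E,I,I]
Op 2: C0 read [C0 read: already in E, no change] -> [E,I,I]
Op 3: C2 write [C2 write: invalidate ['C0=E'] -> C2=M] -> [I,I,M]
Op 4: C1 write [C1 write: invalidate ['C2=M'] -> C1=M] -> [I,M,I]
Op 5: C2 read [C2 read from I: others=['C1=M'] -> C2=S, others downsized to S] -> [I,S,S]
  -> First S state at op 5; remaining ops need not be traced.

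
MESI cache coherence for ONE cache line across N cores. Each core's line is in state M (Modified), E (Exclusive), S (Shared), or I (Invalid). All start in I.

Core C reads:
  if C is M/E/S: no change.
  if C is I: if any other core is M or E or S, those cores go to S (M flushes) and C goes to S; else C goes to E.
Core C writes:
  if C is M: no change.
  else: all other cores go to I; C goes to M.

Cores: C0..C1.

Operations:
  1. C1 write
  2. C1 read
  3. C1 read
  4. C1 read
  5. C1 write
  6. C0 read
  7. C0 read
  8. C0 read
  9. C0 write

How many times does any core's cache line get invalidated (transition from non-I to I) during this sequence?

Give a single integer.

Op 1: C1 write [C1 write: invalidate none -> C1=M] -> [I,M] (invalidations this op: 0; running total: 0)
Op 2: C1 read [C1 read: already in M, no change] -> [I,M] (invalidations this op: 0; running total: 0)
Op 3: C1 read [C1 read: already in M, no change] -> [I,M] (invalidations this op: 0; running total: 0)
Op 4: C1 read [C1 read: already in M, no change] -> [I,M] (invalidations this op: 0; running total: 0)
Op 5: C1 write [C1 write: already M (modified), no change] -> [I,M] (invalidations this op: 0; running total: 0)
Op 6: C0 read [C0 read from I: others=['C1=M'] -> C0=S, others downsized to S] -> [S,S] (invalidations this op: 0; running total: 0)
Op 7: C0 read [C0 read: already in S, no change] -> [S,S] (invalidations this op: 0; running total: 0)
Op 8: C0 read [C0 read: already in S, no change] -> [S,S] (invalidations this op: 0; running total: 0)
Op 9: C0 write [C0 write: invalidate ['C1=S'] -> C0=M] -> [M,I] (invalidations this op: 1; running total: 1)

Answer: 1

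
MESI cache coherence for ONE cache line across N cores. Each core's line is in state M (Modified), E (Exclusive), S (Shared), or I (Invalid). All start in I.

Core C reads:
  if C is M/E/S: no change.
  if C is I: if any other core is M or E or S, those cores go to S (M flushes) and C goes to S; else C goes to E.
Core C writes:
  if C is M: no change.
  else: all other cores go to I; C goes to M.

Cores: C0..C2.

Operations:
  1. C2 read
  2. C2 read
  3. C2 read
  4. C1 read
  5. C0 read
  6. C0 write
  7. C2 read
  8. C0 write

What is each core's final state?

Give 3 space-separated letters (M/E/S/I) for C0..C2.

Op 1: C2 read [C2 read from I: no other sharers -> C2=E (exclusive)] -> [I,I,E]
Op 2: C2 read [C2 read: already in E, no change] -> [I,I,E]
Op 3: C2 read [C2 read: already in E, no change] -> [I,I,E]
Op 4: C1 read [C1 read from I: others=['C2=E'] -> C1=S, others downsized to S] -> [I,S,S]
Op 5: C0 read [C0 read from I: others=['C1=S', 'C2=S'] -> C0=S, others downsized to S] -> [S,S,S]
Op 6: C0 write [C0 write: invalidate ['C1=S', 'C2=S'] -> C0=M] -> [M,I,I]
Op 7: C2 read [C2 read from I: others=['C0=M'] -> C2=S, others downsized to S] -> [S,I,S]
Op 8: C0 write [C0 write: invalidate ['C2=S'] -> C0=M] -> [M,I,I]

Answer: M I I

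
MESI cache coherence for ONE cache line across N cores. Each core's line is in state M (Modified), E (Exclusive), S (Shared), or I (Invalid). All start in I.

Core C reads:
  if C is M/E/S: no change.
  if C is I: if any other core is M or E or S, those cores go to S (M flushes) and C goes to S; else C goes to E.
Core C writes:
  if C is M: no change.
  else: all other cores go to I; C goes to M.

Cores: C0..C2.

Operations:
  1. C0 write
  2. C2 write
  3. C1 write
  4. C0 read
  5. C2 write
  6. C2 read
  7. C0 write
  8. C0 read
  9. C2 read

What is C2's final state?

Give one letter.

Answer: S

Derivation:
Op 1: C0 write [C0 write: invalidate none -> C0=M] -> [M,I,I]
Op 2: C2 write [C2 write: invalidate ['C0=M'] -> C2=M] -> [I,I,M]
Op 3: C1 write [C1 write: invalidate ['C2=M'] -> C1=M] -> [I,M,I]
Op 4: C0 read [C0 read from I: others=['C1=M'] -> C0=S, others downsized to S] -> [S,S,I]
Op 5: C2 write [C2 write: invalidate ['C0=S', 'C1=S'] -> C2=M] -> [I,I,M]
Op 6: C2 read [C2 read: already in M, no change] -> [I,I,M]
Op 7: C0 write [C0 write: invalidate ['C2=M'] -> C0=M] -> [M,I,I]
Op 8: C0 read [C0 read: already in M, no change] -> [M,I,I]
Op 9: C2 read [C2 read from I: others=['C0=M'] -> C2=S, others downsized to S] -> [S,I,S]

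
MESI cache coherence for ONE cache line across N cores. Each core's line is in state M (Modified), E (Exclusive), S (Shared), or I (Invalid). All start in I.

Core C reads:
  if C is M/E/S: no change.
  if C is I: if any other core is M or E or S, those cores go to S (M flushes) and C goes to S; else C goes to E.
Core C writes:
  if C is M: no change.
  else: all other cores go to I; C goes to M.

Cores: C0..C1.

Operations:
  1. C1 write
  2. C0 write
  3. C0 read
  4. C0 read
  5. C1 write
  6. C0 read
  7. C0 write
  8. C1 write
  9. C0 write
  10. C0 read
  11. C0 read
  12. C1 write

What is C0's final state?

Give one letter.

Op 1: C1 write [C1 write: invalidate none -> C1=M] -> [I,M]
Op 2: C0 write [C0 write: invalidate ['C1=M'] -> C0=M] -> [M,I]
Op 3: C0 read [C0 read: already in M, no change] -> [M,I]
Op 4: C0 read [C0 read: already in M, no change] -> [M,I]
Op 5: C1 write [C1 write: invalidate ['C0=M'] -> C1=M] -> [I,M]
Op 6: C0 read [C0 read from I: others=['C1=M'] -> C0=S, others downsized to S] -> [S,S]
Op 7: C0 write [C0 write: invalidate ['C1=S'] -> C0=M] -> [M,I]
Op 8: C1 write [C1 write: invalidate ['C0=M'] -> C1=M] -> [I,M]
Op 9: C0 write [C0 write: invalidate ['C1=M'] -> C0=M] -> [M,I]
Op 10: C0 read [C0 read: already in M, no change] -> [M,I]
Op 11: C0 read [C0 read: already in M, no change] -> [M,I]
Op 12: C1 write [C1 write: invalidate ['C0=M'] -> C1=M] -> [I,M]

Answer: I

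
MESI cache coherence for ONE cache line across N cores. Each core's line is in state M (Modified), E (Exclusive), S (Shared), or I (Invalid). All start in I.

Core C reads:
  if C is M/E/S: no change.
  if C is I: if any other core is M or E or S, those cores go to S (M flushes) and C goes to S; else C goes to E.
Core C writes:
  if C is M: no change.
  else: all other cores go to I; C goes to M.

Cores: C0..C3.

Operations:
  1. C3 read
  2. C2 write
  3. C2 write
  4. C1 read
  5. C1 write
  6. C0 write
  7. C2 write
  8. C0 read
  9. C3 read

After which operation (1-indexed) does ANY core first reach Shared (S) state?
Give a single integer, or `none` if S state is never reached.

Op 1: C3 read [C3 read from I: no other sharers -> C3=E (exclusive)] -> [I,I,I,E]
Op 2: C2 write [C2 write: invalidate ['C3=E'] -> C2=M] -> [I,I,M,I]
Op 3: C2 write [C2 write: already M (modified), no change] -> [I,I,M,I]
Op 4: C1 read [C1 read from I: others=['C2=M'] -> C1=S, others downsized to S] -> [I,S,S,I]
  -> First S state at op 4; remaining ops need not be traced.

Answer: 4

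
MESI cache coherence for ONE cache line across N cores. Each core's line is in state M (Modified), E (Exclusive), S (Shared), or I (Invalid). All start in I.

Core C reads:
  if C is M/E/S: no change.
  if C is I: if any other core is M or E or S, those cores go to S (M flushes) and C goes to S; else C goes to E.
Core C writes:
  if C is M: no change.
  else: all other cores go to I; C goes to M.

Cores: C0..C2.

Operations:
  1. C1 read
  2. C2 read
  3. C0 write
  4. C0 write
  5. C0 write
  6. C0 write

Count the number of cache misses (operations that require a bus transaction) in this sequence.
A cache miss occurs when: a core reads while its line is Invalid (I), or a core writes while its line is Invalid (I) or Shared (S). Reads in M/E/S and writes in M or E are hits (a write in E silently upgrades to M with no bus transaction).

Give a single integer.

Answer: 3

Derivation:
Op 1: C1 read [C1 read from I: no other sharers -> C1=E (exclusive)] -> [I,E,I] [MISS #1: read from I]
Op 2: C2 read [C2 read from I: others=['C1=E'] -> C2=S, others downsized to S] -> [I,S,S] [MISS #2: read from I]
Op 3: C0 write [C0 write: invalidate ['C1=S', 'C2=S'] -> C0=M] -> [M,I,I] [MISS #3: write from I]
Op 4: C0 write [C0 write: already M (modified), no change] -> [M,I,I] [hit: write from M]
Op 5: C0 write [C0 write: already M (modified), no change] -> [M,I,I] [hit: write from M]
Op 6: C0 write [C0 write: already M (modified), no change] -> [M,I,I] [hit: write from M]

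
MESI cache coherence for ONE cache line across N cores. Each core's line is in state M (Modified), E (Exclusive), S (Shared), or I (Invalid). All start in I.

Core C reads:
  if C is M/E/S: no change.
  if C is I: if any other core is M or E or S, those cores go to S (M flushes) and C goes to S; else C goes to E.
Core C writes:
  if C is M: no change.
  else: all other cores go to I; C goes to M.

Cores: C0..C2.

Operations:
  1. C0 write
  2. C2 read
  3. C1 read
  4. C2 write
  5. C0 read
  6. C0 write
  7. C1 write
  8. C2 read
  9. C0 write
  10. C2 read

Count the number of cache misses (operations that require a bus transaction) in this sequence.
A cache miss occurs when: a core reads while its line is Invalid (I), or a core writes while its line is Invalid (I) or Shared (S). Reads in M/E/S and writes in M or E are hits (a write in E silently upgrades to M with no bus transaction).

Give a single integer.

Answer: 10

Derivation:
Op 1: C0 write [C0 write: invalidate none -> C0=M] -> [M,I,I] [MISS #1: write from I]
Op 2: C2 read [C2 read from I: others=['C0=M'] -> C2=S, others downsized to S] -> [S,I,S] [MISS #2: read from I]
Op 3: C1 read [C1 read from I: others=['C0=S', 'C2=S'] -> C1=S, others downsized to S] -> [S,S,S] [MISS #3: read from I]
Op 4: C2 write [C2 write: invalidate ['C0=S', 'C1=S'] -> C2=M] -> [I,I,M] [MISS #4: write from S]
Op 5: C0 read [C0 read from I: others=['C2=M'] -> C0=S, others downsized to S] -> [S,I,S] [MISS #5: read from I]
Op 6: C0 write [C0 write: invalidate ['C2=S'] -> C0=M] -> [M,I,I] [MISS #6: write from S]
Op 7: C1 write [C1 write: invalidate ['C0=M'] -> C1=M] -> [I,M,I] [MISS #7: write from I]
Op 8: C2 read [C2 read from I: others=['C1=M'] -> C2=S, others downsized to S] -> [I,S,S] [MISS #8: read from I]
Op 9: C0 write [C0 write: invalidate ['C1=S', 'C2=S'] -> C0=M] -> [M,I,I] [MISS #9: write from I]
Op 10: C2 read [C2 read from I: others=['C0=M'] -> C2=S, others downsized to S] -> [S,I,S] [MISS #10: read from I]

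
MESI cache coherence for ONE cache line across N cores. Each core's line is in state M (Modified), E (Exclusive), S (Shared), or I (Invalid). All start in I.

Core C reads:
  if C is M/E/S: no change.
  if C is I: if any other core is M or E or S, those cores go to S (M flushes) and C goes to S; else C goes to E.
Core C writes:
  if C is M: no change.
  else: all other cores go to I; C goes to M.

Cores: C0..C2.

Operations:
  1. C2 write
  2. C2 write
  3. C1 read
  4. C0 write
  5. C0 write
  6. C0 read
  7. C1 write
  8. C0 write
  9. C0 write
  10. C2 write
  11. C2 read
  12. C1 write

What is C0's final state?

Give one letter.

Op 1: C2 write [C2 write: invalidate none -> C2=M] -> [I,I,M]
Op 2: C2 write [C2 write: already M (modified), no change] -> [I,I,M]
Op 3: C1 read [C1 read from I: others=['C2=M'] -> C1=S, others downsized to S] -> [I,S,S]
Op 4: C0 write [C0 write: invalidate ['C1=S', 'C2=S'] -> C0=M] -> [M,I,I]
Op 5: C0 write [C0 write: already M (modified), no change] -> [M,I,I]
Op 6: C0 read [C0 read: already in M, no change] -> [M,I,I]
Op 7: C1 write [C1 write: invalidate ['C0=M'] -> C1=M] -> [I,M,I]
Op 8: C0 write [C0 write: invalidate ['C1=M'] -> C0=M] -> [M,I,I]
Op 9: C0 write [C0 write: already M (modified), no change] -> [M,I,I]
Op 10: C2 write [C2 write: invalidate ['C0=M'] -> C2=M] -> [I,I,M]
Op 11: C2 read [C2 read: already in M, no change] -> [I,I,M]
Op 12: C1 write [C1 write: invalidate ['C2=M'] -> C1=M] -> [I,M,I]

Answer: I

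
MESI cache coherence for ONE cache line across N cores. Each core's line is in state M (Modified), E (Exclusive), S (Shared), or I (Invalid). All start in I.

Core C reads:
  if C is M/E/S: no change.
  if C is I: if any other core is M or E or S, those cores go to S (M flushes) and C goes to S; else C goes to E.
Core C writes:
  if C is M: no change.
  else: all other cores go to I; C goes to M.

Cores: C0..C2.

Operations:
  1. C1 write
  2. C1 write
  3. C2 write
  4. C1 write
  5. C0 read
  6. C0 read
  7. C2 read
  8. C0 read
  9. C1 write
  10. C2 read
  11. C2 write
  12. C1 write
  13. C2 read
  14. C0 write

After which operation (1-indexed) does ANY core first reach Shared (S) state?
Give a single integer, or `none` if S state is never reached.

Op 1: C1 write [C1 write: invalidate none -> C1=M] -> [I,M,I]
Op 2: C1 write [C1 write: already M (modified), no change] -> [I,M,I]
Op 3: C2 write [C2 write: invalidate ['C1=M'] -> C2=M] -> [I,I,M]
Op 4: C1 write [C1 write: invalidate ['C2=M'] -> C1=M] -> [I,M,I]
Op 5: C0 read [C0 read from I: others=['C1=M'] -> C0=S, others downsized to S] -> [S,S,I]
  -> First S state at op 5; remaining ops need not be traced.

Answer: 5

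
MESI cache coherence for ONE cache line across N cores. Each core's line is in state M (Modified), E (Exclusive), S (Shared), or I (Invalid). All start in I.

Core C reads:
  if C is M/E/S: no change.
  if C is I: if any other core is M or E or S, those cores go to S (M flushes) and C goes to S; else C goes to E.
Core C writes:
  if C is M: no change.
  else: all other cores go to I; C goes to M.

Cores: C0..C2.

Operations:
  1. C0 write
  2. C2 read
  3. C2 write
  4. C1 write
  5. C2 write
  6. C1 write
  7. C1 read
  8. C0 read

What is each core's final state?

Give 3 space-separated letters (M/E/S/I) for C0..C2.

Answer: S S I

Derivation:
Op 1: C0 write [C0 write: invalidate none -> C0=M] -> [M,I,I]
Op 2: C2 read [C2 read from I: others=['C0=M'] -> C2=S, others downsized to S] -> [S,I,S]
Op 3: C2 write [C2 write: invalidate ['C0=S'] -> C2=M] -> [I,I,M]
Op 4: C1 write [C1 write: invalidate ['C2=M'] -> C1=M] -> [I,M,I]
Op 5: C2 write [C2 write: invalidate ['C1=M'] -> C2=M] -> [I,I,M]
Op 6: C1 write [C1 write: invalidate ['C2=M'] -> C1=M] -> [I,M,I]
Op 7: C1 read [C1 read: already in M, no change] -> [I,M,I]
Op 8: C0 read [C0 read from I: others=['C1=M'] -> C0=S, others downsized to S] -> [S,S,I]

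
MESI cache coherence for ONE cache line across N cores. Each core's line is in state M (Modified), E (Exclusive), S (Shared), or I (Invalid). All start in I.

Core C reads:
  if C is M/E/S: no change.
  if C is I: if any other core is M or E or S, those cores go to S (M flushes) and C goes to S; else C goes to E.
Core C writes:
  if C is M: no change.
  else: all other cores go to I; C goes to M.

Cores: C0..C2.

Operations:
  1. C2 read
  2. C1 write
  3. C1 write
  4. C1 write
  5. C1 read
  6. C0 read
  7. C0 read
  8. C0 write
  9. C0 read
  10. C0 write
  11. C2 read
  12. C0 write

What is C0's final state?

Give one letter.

Op 1: C2 read [C2 read from I: no other sharers -> C2=E (exclusive)] -> [I,I,E]
Op 2: C1 write [C1 write: invalidate ['C2=E'] -> C1=M] -> [I,M,I]
Op 3: C1 write [C1 write: already M (modified), no change] -> [I,M,I]
Op 4: C1 write [C1 write: already M (modified), no change] -> [I,M,I]
Op 5: C1 read [C1 read: already in M, no change] -> [I,M,I]
Op 6: C0 read [C0 read from I: others=['C1=M'] -> C0=S, others downsized to S] -> [S,S,I]
Op 7: C0 read [C0 read: already in S, no change] -> [S,S,I]
Op 8: C0 write [C0 write: invalidate ['C1=S'] -> C0=M] -> [M,I,I]
Op 9: C0 read [C0 read: already in M, no change] -> [M,I,I]
Op 10: C0 write [C0 write: already M (modified), no change] -> [M,I,I]
Op 11: C2 read [C2 read from I: others=['C0=M'] -> C2=S, others downsized to S] -> [S,I,S]
Op 12: C0 write [C0 write: invalidate ['C2=S'] -> C0=M] -> [M,I,I]

Answer: M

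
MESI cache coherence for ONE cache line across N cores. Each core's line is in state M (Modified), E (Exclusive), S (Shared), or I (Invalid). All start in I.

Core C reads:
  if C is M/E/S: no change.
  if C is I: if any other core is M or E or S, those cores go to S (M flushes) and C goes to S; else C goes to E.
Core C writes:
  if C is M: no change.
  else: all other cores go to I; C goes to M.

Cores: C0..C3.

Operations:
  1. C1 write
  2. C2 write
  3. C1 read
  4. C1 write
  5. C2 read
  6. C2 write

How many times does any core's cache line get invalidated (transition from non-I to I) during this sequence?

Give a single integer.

Answer: 3

Derivation:
Op 1: C1 write [C1 write: invalidate none -> C1=M] -> [I,M,I,I] (invalidations this op: 0; running total: 0)
Op 2: C2 write [C2 write: invalidate ['C1=M'] -> C2=M] -> [I,I,M,I] (invalidations this op: 1; running total: 1)
Op 3: C1 read [C1 read from I: others=['C2=M'] -> C1=S, others downsized to S] -> [I,S,S,I] (invalidations this op: 0; running total: 1)
Op 4: C1 write [C1 write: invalidate ['C2=S'] -> C1=M] -> [I,M,I,I] (invalidations this op: 1; running total: 2)
Op 5: C2 read [C2 read from I: others=['C1=M'] -> C2=S, others downsized to S] -> [I,S,S,I] (invalidations this op: 0; running total: 2)
Op 6: C2 write [C2 write: invalidate ['C1=S'] -> C2=M] -> [I,I,M,I] (invalidations this op: 1; running total: 3)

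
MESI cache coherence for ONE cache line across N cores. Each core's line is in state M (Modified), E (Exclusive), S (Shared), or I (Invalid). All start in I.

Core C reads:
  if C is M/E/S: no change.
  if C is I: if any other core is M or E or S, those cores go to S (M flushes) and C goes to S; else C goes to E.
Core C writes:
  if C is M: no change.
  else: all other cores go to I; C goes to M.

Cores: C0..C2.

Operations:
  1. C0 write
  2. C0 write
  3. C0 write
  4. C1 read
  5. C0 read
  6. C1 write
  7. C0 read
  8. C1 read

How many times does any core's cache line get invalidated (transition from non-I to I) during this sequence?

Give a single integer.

Op 1: C0 write [C0 write: invalidate none -> C0=M] -> [M,I,I] (invalidations this op: 0; running total: 0)
Op 2: C0 write [C0 write: already M (modified), no change] -> [M,I,I] (invalidations this op: 0; running total: 0)
Op 3: C0 write [C0 write: already M (modified), no change] -> [M,I,I] (invalidations this op: 0; running total: 0)
Op 4: C1 read [C1 read from I: others=['C0=M'] -> C1=S, others downsized to S] -> [S,S,I] (invalidations this op: 0; running total: 0)
Op 5: C0 read [C0 read: already in S, no change] -> [S,S,I] (invalidations this op: 0; running total: 0)
Op 6: C1 write [C1 write: invalidate ['C0=S'] -> C1=M] -> [I,M,I] (invalidations this op: 1; running total: 1)
Op 7: C0 read [C0 read from I: others=['C1=M'] -> C0=S, others downsized to S] -> [S,S,I] (invalidations this op: 0; running total: 1)
Op 8: C1 read [C1 read: already in S, no change] -> [S,S,I] (invalidations this op: 0; running total: 1)

Answer: 1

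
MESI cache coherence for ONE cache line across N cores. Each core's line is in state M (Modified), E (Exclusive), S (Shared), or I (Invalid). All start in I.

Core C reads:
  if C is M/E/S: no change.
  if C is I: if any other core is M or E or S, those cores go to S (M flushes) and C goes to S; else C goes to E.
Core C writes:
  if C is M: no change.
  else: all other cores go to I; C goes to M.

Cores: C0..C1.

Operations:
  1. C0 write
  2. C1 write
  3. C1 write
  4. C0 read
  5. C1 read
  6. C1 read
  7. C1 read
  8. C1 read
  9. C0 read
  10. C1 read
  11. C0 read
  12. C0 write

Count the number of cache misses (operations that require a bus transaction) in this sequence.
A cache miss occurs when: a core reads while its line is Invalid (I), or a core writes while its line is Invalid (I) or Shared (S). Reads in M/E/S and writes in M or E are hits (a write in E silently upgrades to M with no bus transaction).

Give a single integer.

Answer: 4

Derivation:
Op 1: C0 write [C0 write: invalidate none -> C0=M] -> [M,I] [MISS #1: write from I]
Op 2: C1 write [C1 write: invalidate ['C0=M'] -> C1=M] -> [I,M] [MISS #2: write from I]
Op 3: C1 write [C1 write: already M (modified), no change] -> [I,M] [hit: write from M]
Op 4: C0 read [C0 read from I: others=['C1=M'] -> C0=S, others downsized to S] -> [S,S] [MISS #3: read from I]
Op 5: C1 read [C1 read: already in S, no change] -> [S,S] [hit: read from S]
Op 6: C1 read [C1 read: already in S, no change] -> [S,S] [hit: read from S]
Op 7: C1 read [C1 read: already in S, no change] -> [S,S] [hit: read from S]
Op 8: C1 read [C1 read: already in S, no change] -> [S,S] [hit: read from S]
Op 9: C0 read [C0 read: already in S, no change] -> [S,S] [hit: read from S]
Op 10: C1 read [C1 read: already in S, no change] -> [S,S] [hit: read from S]
Op 11: C0 read [C0 read: already in S, no change] -> [S,S] [hit: read from S]
Op 12: C0 write [C0 write: invalidate ['C1=S'] -> C0=M] -> [M,I] [MISS #4: write from S]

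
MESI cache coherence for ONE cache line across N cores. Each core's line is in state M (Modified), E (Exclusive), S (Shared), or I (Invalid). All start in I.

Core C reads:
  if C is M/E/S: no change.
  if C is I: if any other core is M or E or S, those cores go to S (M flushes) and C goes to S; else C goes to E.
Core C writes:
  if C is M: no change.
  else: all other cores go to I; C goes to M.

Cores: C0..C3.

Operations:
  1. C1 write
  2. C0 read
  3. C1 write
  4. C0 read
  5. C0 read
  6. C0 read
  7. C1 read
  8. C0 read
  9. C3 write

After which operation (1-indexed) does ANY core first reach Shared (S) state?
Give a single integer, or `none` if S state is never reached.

Answer: 2

Derivation:
Op 1: C1 write [C1 write: invalidate none -> C1=M] -> [I,M,I,I]
Op 2: C0 read [C0 read from I: others=['C1=M'] -> C0=S, others downsized to S] -> [S,S,I,I]
  -> First S state at op 2; remaining ops need not be traced.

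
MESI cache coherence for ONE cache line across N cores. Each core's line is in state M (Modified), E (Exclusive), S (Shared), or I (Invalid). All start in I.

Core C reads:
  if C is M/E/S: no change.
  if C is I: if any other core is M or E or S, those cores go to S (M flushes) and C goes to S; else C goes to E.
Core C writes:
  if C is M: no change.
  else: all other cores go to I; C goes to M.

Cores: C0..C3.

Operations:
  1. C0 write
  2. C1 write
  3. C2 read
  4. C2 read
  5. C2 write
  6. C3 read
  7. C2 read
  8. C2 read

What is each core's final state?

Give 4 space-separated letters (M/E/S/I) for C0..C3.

Op 1: C0 write [C0 write: invalidate none -> C0=M] -> [M,I,I,I]
Op 2: C1 write [C1 write: invalidate ['C0=M'] -> C1=M] -> [I,M,I,I]
Op 3: C2 read [C2 read from I: others=['C1=M'] -> C2=S, others downsized to S] -> [I,S,S,I]
Op 4: C2 read [C2 read: already in S, no change] -> [I,S,S,I]
Op 5: C2 write [C2 write: invalidate ['C1=S'] -> C2=M] -> [I,I,M,I]
Op 6: C3 read [C3 read from I: others=['C2=M'] -> C3=S, others downsized to S] -> [I,I,S,S]
Op 7: C2 read [C2 read: already in S, no change] -> [I,I,S,S]
Op 8: C2 read [C2 read: already in S, no change] -> [I,I,S,S]

Answer: I I S S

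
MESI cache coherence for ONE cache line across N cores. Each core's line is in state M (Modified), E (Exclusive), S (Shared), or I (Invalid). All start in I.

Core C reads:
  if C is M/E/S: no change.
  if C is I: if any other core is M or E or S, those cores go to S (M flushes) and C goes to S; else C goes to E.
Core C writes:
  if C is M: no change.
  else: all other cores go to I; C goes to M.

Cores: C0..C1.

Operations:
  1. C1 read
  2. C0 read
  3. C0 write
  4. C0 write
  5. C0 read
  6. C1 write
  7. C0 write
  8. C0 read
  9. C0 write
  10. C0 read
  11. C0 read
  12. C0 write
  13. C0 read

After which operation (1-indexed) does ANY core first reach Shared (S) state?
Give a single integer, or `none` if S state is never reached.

Op 1: C1 read [C1 read from I: no other sharers -> C1=E (exclusive)] -> [I,E]
Op 2: C0 read [C0 read from I: others=['C1=E'] -> C0=S, others downsized to S] -> [S,S]
  -> First S state at op 2; remaining ops need not be traced.

Answer: 2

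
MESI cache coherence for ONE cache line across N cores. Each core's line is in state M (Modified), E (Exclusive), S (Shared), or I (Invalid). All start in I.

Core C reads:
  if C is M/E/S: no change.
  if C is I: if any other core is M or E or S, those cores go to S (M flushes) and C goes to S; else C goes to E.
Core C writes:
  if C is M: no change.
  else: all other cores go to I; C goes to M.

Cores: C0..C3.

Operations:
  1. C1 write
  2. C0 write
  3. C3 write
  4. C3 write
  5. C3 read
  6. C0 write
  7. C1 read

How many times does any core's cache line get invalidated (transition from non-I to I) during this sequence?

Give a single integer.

Op 1: C1 write [C1 write: invalidate none -> C1=M] -> [I,M,I,I] (invalidations this op: 0; running total: 0)
Op 2: C0 write [C0 write: invalidate ['C1=M'] -> C0=M] -> [M,I,I,I] (invalidations this op: 1; running total: 1)
Op 3: C3 write [C3 write: invalidate ['C0=M'] -> C3=M] -> [I,I,I,M] (invalidations this op: 1; running total: 2)
Op 4: C3 write [C3 write: already M (modified), no change] -> [I,I,I,M] (invalidations this op: 0; running total: 2)
Op 5: C3 read [C3 read: already in M, no change] -> [I,I,I,M] (invalidations this op: 0; running total: 2)
Op 6: C0 write [C0 write: invalidate ['C3=M'] -> C0=M] -> [M,I,I,I] (invalidations this op: 1; running total: 3)
Op 7: C1 read [C1 read from I: others=['C0=M'] -> C1=S, others downsized to S] -> [S,S,I,I] (invalidations this op: 0; running total: 3)

Answer: 3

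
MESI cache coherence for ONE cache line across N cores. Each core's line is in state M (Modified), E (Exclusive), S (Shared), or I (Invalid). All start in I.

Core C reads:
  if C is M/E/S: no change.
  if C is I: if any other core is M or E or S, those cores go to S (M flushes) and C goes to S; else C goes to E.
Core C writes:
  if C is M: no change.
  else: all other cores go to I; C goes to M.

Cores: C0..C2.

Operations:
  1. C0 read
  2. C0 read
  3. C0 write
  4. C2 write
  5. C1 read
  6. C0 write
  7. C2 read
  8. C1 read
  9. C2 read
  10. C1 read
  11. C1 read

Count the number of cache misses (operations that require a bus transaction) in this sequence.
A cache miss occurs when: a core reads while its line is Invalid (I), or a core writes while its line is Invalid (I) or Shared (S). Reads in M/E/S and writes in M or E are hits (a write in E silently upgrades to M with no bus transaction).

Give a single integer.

Op 1: C0 read [C0 read from I: no other sharers -> C0=E (exclusive)] -> [E,I,I] [MISS #1: read from I]
Op 2: C0 read [C0 read: already in E, no change] -> [E,I,I] [hit: read from E]
Op 3: C0 write [C0 write: invalidate none -> C0=M] -> [M,I,I] [hit: write from E is a silent E->M upgrade, no bus transaction]
Op 4: C2 write [C2 write: invalidate ['C0=M'] -> C2=M] -> [I,I,M] [MISS #2: write from I]
Op 5: C1 read [C1 read from I: others=['C2=M'] -> C1=S, others downsized to S] -> [I,S,S] [MISS #3: read from I]
Op 6: C0 write [C0 write: invalidate ['C1=S', 'C2=S'] -> C0=M] -> [M,I,I] [MISS #4: write from I]
Op 7: C2 read [C2 read from I: others=['C0=M'] -> C2=S, others downsized to S] -> [S,I,S] [MISS #5: read from I]
Op 8: C1 read [C1 read from I: others=['C0=S', 'C2=S'] -> C1=S, others downsized to S] -> [S,S,S] [MISS #6: read from I]
Op 9: C2 read [C2 read: already in S, no change] -> [S,S,S] [hit: read from S]
Op 10: C1 read [C1 read: already in S, no change] -> [S,S,S] [hit: read from S]
Op 11: C1 read [C1 read: already in S, no change] -> [S,S,S] [hit: read from S]

Answer: 6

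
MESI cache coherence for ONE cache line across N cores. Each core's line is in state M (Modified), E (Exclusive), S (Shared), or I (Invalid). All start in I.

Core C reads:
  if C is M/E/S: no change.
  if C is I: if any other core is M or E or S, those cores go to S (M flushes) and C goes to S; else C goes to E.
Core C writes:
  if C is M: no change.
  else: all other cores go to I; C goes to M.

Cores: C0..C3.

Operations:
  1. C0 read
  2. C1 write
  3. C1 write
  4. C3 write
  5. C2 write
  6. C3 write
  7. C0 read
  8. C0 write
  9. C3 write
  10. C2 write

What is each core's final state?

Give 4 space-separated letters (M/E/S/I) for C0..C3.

Answer: I I M I

Derivation:
Op 1: C0 read [C0 read from I: no other sharers -> C0=E (exclusive)] -> [E,I,I,I]
Op 2: C1 write [C1 write: invalidate ['C0=E'] -> C1=M] -> [I,M,I,I]
Op 3: C1 write [C1 write: already M (modified), no change] -> [I,M,I,I]
Op 4: C3 write [C3 write: invalidate ['C1=M'] -> C3=M] -> [I,I,I,M]
Op 5: C2 write [C2 write: invalidate ['C3=M'] -> C2=M] -> [I,I,M,I]
Op 6: C3 write [C3 write: invalidate ['C2=M'] -> C3=M] -> [I,I,I,M]
Op 7: C0 read [C0 read from I: others=['C3=M'] -> C0=S, others downsized to S] -> [S,I,I,S]
Op 8: C0 write [C0 write: invalidate ['C3=S'] -> C0=M] -> [M,I,I,I]
Op 9: C3 write [C3 write: invalidate ['C0=M'] -> C3=M] -> [I,I,I,M]
Op 10: C2 write [C2 write: invalidate ['C3=M'] -> C2=M] -> [I,I,M,I]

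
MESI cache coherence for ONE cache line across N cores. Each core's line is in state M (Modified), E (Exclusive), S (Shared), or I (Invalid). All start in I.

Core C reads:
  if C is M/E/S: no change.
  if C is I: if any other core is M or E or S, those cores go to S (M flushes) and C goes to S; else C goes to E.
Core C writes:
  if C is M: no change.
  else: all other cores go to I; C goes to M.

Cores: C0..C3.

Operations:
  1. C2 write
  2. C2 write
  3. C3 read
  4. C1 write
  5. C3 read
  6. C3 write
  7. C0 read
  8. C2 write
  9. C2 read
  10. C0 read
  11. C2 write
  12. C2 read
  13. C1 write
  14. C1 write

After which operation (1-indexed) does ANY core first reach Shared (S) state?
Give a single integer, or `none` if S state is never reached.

Op 1: C2 write [C2 write: invalidate none -> C2=M] -> [I,I,M,I]
Op 2: C2 write [C2 write: already M (modified), no change] -> [I,I,M,I]
Op 3: C3 read [C3 read from I: others=['C2=M'] -> C3=S, others downsized to S] -> [I,I,S,S]
  -> First S state at op 3; remaining ops need not be traced.

Answer: 3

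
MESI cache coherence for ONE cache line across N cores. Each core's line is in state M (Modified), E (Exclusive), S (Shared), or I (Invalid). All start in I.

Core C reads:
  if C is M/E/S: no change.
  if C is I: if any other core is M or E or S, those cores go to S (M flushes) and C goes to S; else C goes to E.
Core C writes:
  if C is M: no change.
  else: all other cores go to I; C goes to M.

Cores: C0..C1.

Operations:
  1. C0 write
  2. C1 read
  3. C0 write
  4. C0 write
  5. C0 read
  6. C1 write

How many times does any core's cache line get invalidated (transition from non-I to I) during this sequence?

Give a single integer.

Op 1: C0 write [C0 write: invalidate none -> C0=M] -> [M,I] (invalidations this op: 0; running total: 0)
Op 2: C1 read [C1 read from I: others=['C0=M'] -> C1=S, others downsized to S] -> [S,S] (invalidations this op: 0; running total: 0)
Op 3: C0 write [C0 write: invalidate ['C1=S'] -> C0=M] -> [M,I] (invalidations this op: 1; running total: 1)
Op 4: C0 write [C0 write: already M (modified), no change] -> [M,I] (invalidations this op: 0; running total: 1)
Op 5: C0 read [C0 read: already in M, no change] -> [M,I] (invalidations this op: 0; running total: 1)
Op 6: C1 write [C1 write: invalidate ['C0=M'] -> C1=M] -> [I,M] (invalidations this op: 1; running total: 2)

Answer: 2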